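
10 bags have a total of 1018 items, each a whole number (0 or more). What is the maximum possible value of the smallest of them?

101

If every one of the 10 were at least 102, the total would be at least 10 × 102 = 1020 > 1018.
Equality holds with 2 values of 101 and 8 values of 102.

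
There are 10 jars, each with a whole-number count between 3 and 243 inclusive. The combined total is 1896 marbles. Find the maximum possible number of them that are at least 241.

With k values at 241 or above and the rest at least 3, the sum is at least 30 + 238k.
Since the sum is 1896, we need 238k ≤ 1866, i.e. k ≤ 7.
k = 7 is achieved by 7 values at 241 and 3 at 3, total 1696; add 200 to one value (staying below 241) to reach 1896.

7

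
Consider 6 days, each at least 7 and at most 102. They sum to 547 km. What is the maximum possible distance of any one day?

To make one day as large as possible, make the other 5 as small as possible.
The other 5 contribute at least 5 × 7 = 35, leaving at most 547 − 35 = 512.
But each day is capped at 102, so the maximum is 102.
Achievable: one at 102 and the other 5 totalling 445, which fits since 5 × 7 ≤ 445 ≤ 5 × 102.

102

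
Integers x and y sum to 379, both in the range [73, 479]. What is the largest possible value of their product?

With x + y fixed, xy peaks when the two are closest together.
Taking x = 189 and y = 190 (both in [73, 479]) gives xy = 35910.

35910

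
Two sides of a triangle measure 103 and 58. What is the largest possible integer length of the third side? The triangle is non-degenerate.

The third side must be less than 103 + 58 = 161.
The largest integer below 161 is 160.

160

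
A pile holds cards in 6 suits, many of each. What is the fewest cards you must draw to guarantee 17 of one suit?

97

You could draw 16 of every suit without reaching 17 of any — 96 in all.
One more forces 17 of some suit, so 96 + 1 = 97.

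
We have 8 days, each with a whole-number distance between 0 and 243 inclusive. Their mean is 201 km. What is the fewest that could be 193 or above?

2

The total is 8 × 201 = 1608.
If only k of them are at least 193, the other 8 − k are at most 192, so the total is at most k·243 + (8 − k)·192.
This must reach 1608, so k·243 + (8 − k)·192 ≥ 1608, giving k ≥ 2.
Exactly 2 works: 2 values at 243 and 6 at 192 total 1638; lower one of the high values by 30 (still ≥ 193) to hit 1608.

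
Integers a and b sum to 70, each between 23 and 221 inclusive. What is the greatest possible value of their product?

1225

ab = a(70 − a) is maximized when a is as near 70/2 as the bounds allow.
Taking a = 35 and b = 35 (both in [23, 221]) gives ab = 1225.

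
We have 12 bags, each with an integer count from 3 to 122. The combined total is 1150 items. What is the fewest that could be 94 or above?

Each value short of 94 is at most 93, costing at least 122 − 93 = 29 against the maximum total of 1464.
We can afford to lose at most 1464 − 1150 = 314, so at most ⌊314/29⌋ = 10 fall short, and at least 2 are ≥ 94.
Exactly 2 works: 2 values at 122 and 10 at 93 total 1174; lower one of the high values by 24 (still ≥ 94) to hit 1150.

2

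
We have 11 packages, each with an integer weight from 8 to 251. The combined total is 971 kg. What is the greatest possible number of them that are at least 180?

5

With k values at 180 or above and the rest at least 8, the sum is at least 88 + 172k.
Since the sum is 971, we need 172k ≤ 883, i.e. k ≤ 5.
k = 5 is achieved by 5 values at 180 and 6 at 8, total 948; add 23 to one value (staying below 180) to reach 971.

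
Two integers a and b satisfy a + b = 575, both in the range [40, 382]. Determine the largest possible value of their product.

ab = a(575 − a) is maximized when a is as near 575/2 as the bounds allow.
Taking a = 287 and b = 288 (both in [40, 382]) gives ab = 82656.

82656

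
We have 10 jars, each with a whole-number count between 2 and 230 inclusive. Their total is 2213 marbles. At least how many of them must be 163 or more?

9

If only k of them are at least 163, the other 10 − k are at most 162, so the total is at most k·230 + (10 − k)·162.
This must reach 2213, so k·230 + (10 − k)·162 ≥ 2213, giving k ≥ 9.
Exactly 9 works: 9 values at 230 and 1 at 162 total 2232; lower one of the high values by 19 (still ≥ 163) to hit 2213.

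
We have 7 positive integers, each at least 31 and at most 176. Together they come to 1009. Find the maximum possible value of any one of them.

176

To make one integer as large as possible, make the other 6 as small as possible.
The other 6 contribute at least 6 × 31 = 186, leaving at most 1009 − 186 = 823.
But each integer is capped at 176, so the maximum is 176.
Achievable: one at 176 and the other 6 totalling 833, which fits since 6 × 31 ≤ 833 ≤ 6 × 176.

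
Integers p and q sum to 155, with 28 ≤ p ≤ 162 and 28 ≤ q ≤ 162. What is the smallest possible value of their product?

3556

For a fixed sum, pq is smallest when p and q are as far apart as possible.
The extreme feasible split is p = 28, q = 127, giving pq = 3556.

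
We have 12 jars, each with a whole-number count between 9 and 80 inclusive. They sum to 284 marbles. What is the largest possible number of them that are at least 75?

2

Suppose k of them are at least 75. Those contribute at least 75 each and the other 12 − k at least 9 each.
So the total is at least 75k + 9(12 − k) = 108 + 66k. This must be ≤ 284, giving k ≤ 2.
k = 2 is achieved by 2 values at 75 and 10 at 9, total 240; add 44 to one value (staying below 75) to reach 284.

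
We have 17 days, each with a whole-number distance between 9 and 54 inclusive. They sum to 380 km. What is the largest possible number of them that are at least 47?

5

If k of the values are ≥ 47, the total is ≥ 47k + 9(17 − k).
Setting 47k + 9(17 − k) ≤ 380 gives 38k ≤ 227, so k ≤ 5.
k = 5 is achieved by 5 values at 47 and 12 at 9, total 343; add 37 to one value (staying below 47) to reach 380.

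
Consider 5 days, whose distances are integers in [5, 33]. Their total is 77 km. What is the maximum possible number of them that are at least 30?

2

Suppose k of them are at least 30. Those contribute at least 30 each and the other 5 − k at least 5 each.
So the total is at least 30k + 5(5 − k) = 25 + 25k. This must be ≤ 77, giving k ≤ 2.
k = 2 is achieved by 2 values at 30 and 3 at 5, total 75; add 2 to one value (staying below 30) to reach 77.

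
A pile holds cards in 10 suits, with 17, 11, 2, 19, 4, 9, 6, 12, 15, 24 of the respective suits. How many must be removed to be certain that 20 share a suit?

In the worst case you take as many as possible of each suit without reaching 20: 17 + 11 + 2 + 19 + 4 + 9 + 6 + 12 + 15 + 19 = 114.
The next one must give 20 of some suit, so 114 + 1 = 115.

115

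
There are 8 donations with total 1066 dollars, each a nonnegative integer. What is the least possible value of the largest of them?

The average is 1066/8 > 133, so not all 8 can be 133 or less; the largest is ≥ 134.
Equality holds with 2 values of 134 and 6 values of 133.

134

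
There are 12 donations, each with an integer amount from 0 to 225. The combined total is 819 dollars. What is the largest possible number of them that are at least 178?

4

With k values at 178 or above and the rest at least 0, the sum is at least 0 + 178k.
Since the sum is 819, we need 178k ≤ 819, i.e. k ≤ 4.
k = 4 is achieved by 4 values at 178 and 8 at 0, total 712; add 107 to one value (staying below 178) to reach 819.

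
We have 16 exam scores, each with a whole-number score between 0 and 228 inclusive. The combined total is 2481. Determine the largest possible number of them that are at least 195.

12

With k values at 195 or above and the rest at least 0, the sum is at least 0 + 195k.
Since the sum is 2481, we need 195k ≤ 2481, i.e. k ≤ 12.
k = 12 is achieved by 12 values at 195 and 4 at 0, total 2340; add 141 to one value (staying below 195) to reach 2481.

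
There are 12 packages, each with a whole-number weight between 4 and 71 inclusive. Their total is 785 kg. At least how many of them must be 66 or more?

1

Suppose at most 12 − j of them reach 66; then j values are ≤ 65 and the rest ≤ 71.
The total is then ≤ 65·j + 71·(12 − j) = 852 − 6j. For this to be ≥ 785 we need j ≤ 11, so at least 12 − 11 = 1 must reach 66.
Exactly 1 works: 1 value at 71 and 11 at 65 total 786; lower one of the high values by 1 (still ≥ 66) to hit 785.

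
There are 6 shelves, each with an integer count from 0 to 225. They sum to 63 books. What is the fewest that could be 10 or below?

Let j be the number exceeding 10. Then the total is ≥ 11·j + 0·(6 − j) = 0 + 11j.
So 11j ≤ 63 and j ≤ 5; hence at least 6 − 5 = 1 are ≤ 10.
Exactly 1 works: 1 value at 0 and 5 at 11 total 55; raise one of the low values by 8 (still ≤ 10) to hit 63.

1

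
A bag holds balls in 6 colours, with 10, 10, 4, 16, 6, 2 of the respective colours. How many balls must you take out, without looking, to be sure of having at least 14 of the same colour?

46

In the worst case you take as many as possible of each colour without reaching 14: 10 + 10 + 4 + 13 + 6 + 2 = 45.
The next one must give 14 of some colour, so 45 + 1 = 46.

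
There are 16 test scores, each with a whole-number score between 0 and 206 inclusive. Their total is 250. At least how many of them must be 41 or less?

Each value above 41 is at least 42, contributing at least 42 − 0 = 42 above the floor 0.
The sum exceeds the floor total 0 by 250, so at most ⌊250/42⌋ = 5 exceed 41, and at least 11 are ≤ 41.
Exactly 11 works: 11 values at 0 and 5 at 42 total 210; raise one of the low values by 40 (still ≤ 41) to hit 250.

11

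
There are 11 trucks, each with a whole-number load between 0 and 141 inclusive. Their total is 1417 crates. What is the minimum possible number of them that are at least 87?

Suppose at most 11 − j of them reach 87; then j values are ≤ 86 and the rest ≤ 141.
The total is then ≤ 86·j + 141·(11 − j) = 1551 − 55j. For this to be ≥ 1417 we need j ≤ 2, so at least 11 − 2 = 9 must reach 87.
Exactly 9 works: 9 values at 141 and 2 at 86 total 1441; lower one of the high values by 24 (still ≥ 87) to hit 1417.

9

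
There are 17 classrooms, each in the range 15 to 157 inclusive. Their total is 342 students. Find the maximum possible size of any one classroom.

102

To make one classroom as large as possible, make the other 16 as small as possible.
The other 16 contribute at least 16 × 15 = 240, leaving at most 342 − 240 = 102.
Since 102 ≤ 157, this is achievable: one at 102 and 16 at 15.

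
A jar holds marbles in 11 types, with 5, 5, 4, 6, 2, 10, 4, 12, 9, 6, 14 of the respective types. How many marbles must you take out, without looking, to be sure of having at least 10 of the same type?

69

In the worst case you take as many as possible of each type without reaching 10: 5 + 5 + 4 + 6 + 2 + 9 + 4 + 9 + 9 + 6 + 9 = 68.
The next one must give 10 of some type, so 68 + 1 = 69.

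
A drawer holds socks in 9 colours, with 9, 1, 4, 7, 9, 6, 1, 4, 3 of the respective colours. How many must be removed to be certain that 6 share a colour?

In the worst case you take as many as possible of each colour without reaching 6: 5 + 1 + 4 + 5 + 5 + 5 + 1 + 4 + 3 = 33.
The next one must give 6 of some colour, so 33 + 1 = 34.

34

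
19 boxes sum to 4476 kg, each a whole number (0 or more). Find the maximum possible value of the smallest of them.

235

If every one of the 19 were at least 236, the total would be at least 19 × 236 = 4484 > 4476.
Taking 8 copies of 235 and 11 copies of 236 gives exactly 4476, so 235 is attained.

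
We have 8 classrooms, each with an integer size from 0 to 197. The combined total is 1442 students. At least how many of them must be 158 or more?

Each value short of 158 is at most 157, costing at least 197 − 157 = 40 against the maximum total of 1576.
We can afford to lose at most 1576 − 1442 = 134, so at most ⌊134/40⌋ = 3 fall short, and at least 5 are ≥ 158.
Exactly 5 works: 5 values at 197 and 3 at 157 total 1456; lower one of the high values by 14 (still ≥ 158) to hit 1442.

5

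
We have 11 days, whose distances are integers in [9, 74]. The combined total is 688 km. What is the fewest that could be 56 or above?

5

If only k of them are at least 56, the other 11 − k are at most 55, so the total is at most k·74 + (11 − k)·55.
This must reach 688, so k·74 + (11 − k)·55 ≥ 688, giving k ≥ 5.
Exactly 5 works: 5 values at 74 and 6 at 55 total 700; lower one of the high values by 12 (still ≥ 56) to hit 688.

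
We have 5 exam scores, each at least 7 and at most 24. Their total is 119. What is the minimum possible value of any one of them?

23

To make one score as small as possible, make the other 4 as large as possible.
The other 4 contribute at most 4 × 24 = 96, leaving at least 119 − 96 = 23.
Since 23 ≥ 7, this is achievable: one at 23 and 4 at 24.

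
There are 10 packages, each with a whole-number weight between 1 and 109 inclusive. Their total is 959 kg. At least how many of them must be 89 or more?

If only k of them are at least 89, the other 10 − k are at most 88, so the total is at most k·109 + (10 − k)·88.
This must reach 959, so k·109 + (10 − k)·88 ≥ 959, giving k ≥ 4.
Exactly 4 works: 4 values at 109 and 6 at 88 total 964; lower one of the high values by 5 (still ≥ 89) to hit 959.

4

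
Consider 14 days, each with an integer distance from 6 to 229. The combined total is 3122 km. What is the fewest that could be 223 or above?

Suppose at most 14 − j of them reach 223; then j values are ≤ 222 and the rest ≤ 229.
The total is then ≤ 222·j + 229·(14 − j) = 3206 − 7j. For this to be ≥ 3122 we need j ≤ 12, so at least 14 − 12 = 2 must reach 223.
Exactly 2 works: 2 values at 229 and 12 at 222 total 3122.

2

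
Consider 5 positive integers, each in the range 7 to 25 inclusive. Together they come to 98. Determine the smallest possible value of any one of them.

7

To make one integer as small as possible, make the other 4 as large as possible.
The other 4 can take up 4 × 25 = 100 ≥ 98 − 7, so one integer can sit at its floor of 7.
Achievable: one at 7 and the other 4 totalling 91, which fits since 4 × 7 ≤ 91 ≤ 4 × 25.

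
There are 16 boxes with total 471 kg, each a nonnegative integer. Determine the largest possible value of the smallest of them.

29

The 16 values sum to 471, so their minimum is at most ⌊471/16⌋ = 29.
Achievable: 9 of them at 29 and 7 at 30 total 471.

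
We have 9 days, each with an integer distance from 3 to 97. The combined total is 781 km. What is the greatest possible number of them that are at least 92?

If k of the values are ≥ 92, the total is ≥ 92k + 3(9 − k).
Setting 92k + 3(9 − k) ≤ 781 gives 89k ≤ 754, so k ≤ 8.
k = 8 is achieved by 8 values at 92 and 1 at 3, total 739; add 42 to one value (staying below 92) to reach 781.

8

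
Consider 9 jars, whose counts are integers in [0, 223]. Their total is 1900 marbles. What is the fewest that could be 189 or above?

Suppose at most 9 − j of them reach 189; then j values are ≤ 188 and the rest ≤ 223.
The total is then ≤ 188·j + 223·(9 − j) = 2007 − 35j. For this to be ≥ 1900 we need j ≤ 3, so at least 9 − 3 = 6 must reach 189.
Exactly 6 works: 6 values at 223 and 3 at 188 total 1902; lower one of the high values by 2 (still ≥ 189) to hit 1900.

6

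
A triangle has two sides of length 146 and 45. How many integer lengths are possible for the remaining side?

89

The triangle inequality gives |146 − 45| < c < 146 + 45, i.e. 101 < c < 191.
So c can be any integer from 102 to 190: 89 values.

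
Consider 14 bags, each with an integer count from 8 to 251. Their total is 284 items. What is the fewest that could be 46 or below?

If only k of them are at most 46, the other 14 − k are at least 47, so the total is at least (14 − k)·47 + k·8.
This is ≤ 284, so (14 − k)·47 + 8k ≤ 284, which gives k ≥ 10.
Exactly 10 works: 10 values at 8 and 4 at 47 total 268; raise one of the low values by 16 (still ≤ 46) to hit 284.

10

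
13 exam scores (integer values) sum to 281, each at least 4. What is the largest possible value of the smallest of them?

21

The 13 values sum to 281, so their minimum is at most ⌊281/13⌋ = 21.
Equality holds with 5 values of 21 and 8 values of 22.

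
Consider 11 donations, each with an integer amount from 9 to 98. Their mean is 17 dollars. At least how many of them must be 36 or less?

8

The total is 11 × 17 = 187.
Each value above 36 is at least 37, contributing at least 37 − 9 = 28 above the floor 9.
The sum exceeds the floor total 99 by 88, so at most ⌊88/28⌋ = 3 exceed 36, and at least 8 are ≤ 36.
Exactly 8 works: 8 values at 9 and 3 at 37 total 183; raise one of the low values by 4 (still ≤ 36) to hit 187.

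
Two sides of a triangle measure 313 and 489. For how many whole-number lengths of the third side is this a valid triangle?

625

The triangle inequality gives |313 − 489| < c < 313 + 489, i.e. 176 < c < 802.
So c can be any integer from 177 to 801: 625 values.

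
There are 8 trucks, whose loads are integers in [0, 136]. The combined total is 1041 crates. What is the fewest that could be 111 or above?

If only k of them are at least 111, the other 8 − k are at most 110, so the total is at most k·136 + (8 − k)·110.
This must reach 1041, so k·136 + (8 − k)·110 ≥ 1041, giving k ≥ 7.
Exactly 7 works: 7 values at 136 and 1 at 110 total 1062; lower one of the high values by 21 (still ≥ 111) to hit 1041.

7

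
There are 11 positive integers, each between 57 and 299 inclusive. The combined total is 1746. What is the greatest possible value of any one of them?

To make one integer as large as possible, make the other 10 as small as possible.
The other 10 contribute at least 10 × 57 = 570, leaving at most 1746 − 570 = 1176.
But each integer is capped at 299, so the maximum is 299.
Achievable: one at 299 and the other 10 totalling 1447, which fits since 10 × 57 ≤ 1447 ≤ 10 × 299.

299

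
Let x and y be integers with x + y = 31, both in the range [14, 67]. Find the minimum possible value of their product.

For a fixed sum, xy is smallest when x and y are as far apart as possible.
The extreme feasible split is x = 14, y = 17, giving xy = 238.

238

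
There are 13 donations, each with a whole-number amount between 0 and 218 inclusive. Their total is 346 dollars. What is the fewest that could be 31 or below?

Each value above 31 is at least 32, contributing at least 32 − 0 = 32 above the floor 0.
The sum exceeds the floor total 0 by 346, so at most ⌊346/32⌋ = 10 exceed 31, and at least 3 are ≤ 31.
Exactly 3 works: 3 values at 0 and 10 at 32 total 320; raise one of the low values by 26 (still ≤ 31) to hit 346.

3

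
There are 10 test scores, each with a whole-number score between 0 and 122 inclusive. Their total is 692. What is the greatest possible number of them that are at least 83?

8

If k of the values are ≥ 83, the total is ≥ 83k + 0(10 − k).
Setting 83k + 0(10 − k) ≤ 692 gives 83k ≤ 692, so k ≤ 8.
k = 8 is achieved by 8 values at 83 and 2 at 0, total 664; add 28 to one value (staying below 83) to reach 692.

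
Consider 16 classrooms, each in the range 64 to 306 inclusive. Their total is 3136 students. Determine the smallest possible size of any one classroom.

To make one classroom as small as possible, make the other 15 as large as possible.
The other 15 can take up 15 × 306 = 4590 ≥ 3136 − 64, so one classroom can sit at its floor of 64.
Achievable: one at 64 and the other 15 totalling 3072, which fits since 15 × 64 ≤ 3072 ≤ 15 × 306.

64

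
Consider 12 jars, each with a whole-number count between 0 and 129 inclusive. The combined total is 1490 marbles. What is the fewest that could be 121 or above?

6

Each value short of 121 is at most 120, costing at least 129 − 120 = 9 against the maximum total of 1548.
We can afford to lose at most 1548 − 1490 = 58, so at most ⌊58/9⌋ = 6 fall short, and at least 6 are ≥ 121.
Exactly 6 works: 6 values at 129 and 6 at 120 total 1494; lower one of the high values by 4 (still ≥ 121) to hit 1490.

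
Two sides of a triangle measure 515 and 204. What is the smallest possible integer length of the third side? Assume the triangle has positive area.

The third side must exceed |515 − 204| = 311.
The smallest integer above 311 is 312.

312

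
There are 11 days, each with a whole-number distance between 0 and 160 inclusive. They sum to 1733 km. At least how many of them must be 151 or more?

Suppose at most 11 − j of them reach 151; then j values are ≤ 150 and the rest ≤ 160.
The total is then ≤ 150·j + 160·(11 − j) = 1760 − 10j. For this to be ≥ 1733 we need j ≤ 2, so at least 11 − 2 = 9 must reach 151.
Exactly 9 works: 9 values at 160 and 2 at 150 total 1740; lower one of the high values by 7 (still ≥ 151) to hit 1733.

9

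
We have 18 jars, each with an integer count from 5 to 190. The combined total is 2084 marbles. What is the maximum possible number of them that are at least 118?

17

With k values at 118 or above and the rest at least 5, the sum is at least 90 + 113k.
Since the sum is 2084, we need 113k ≤ 1994, i.e. k ≤ 17.
k = 17 is achieved by 17 values at 118 and 1 at 5, total 2011; add 73 to one value (staying below 118) to reach 2084.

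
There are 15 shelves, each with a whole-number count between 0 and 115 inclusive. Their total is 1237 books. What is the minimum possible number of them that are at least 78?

Suppose at most 15 − j of them reach 78; then j values are ≤ 77 and the rest ≤ 115.
The total is then ≤ 77·j + 115·(15 − j) = 1725 − 38j. For this to be ≥ 1237 we need j ≤ 12, so at least 15 − 12 = 3 must reach 78.
Exactly 3 works: 3 values at 115 and 12 at 77 total 1269; lower one of the high values by 32 (still ≥ 78) to hit 1237.

3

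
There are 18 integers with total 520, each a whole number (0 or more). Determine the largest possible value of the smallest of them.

28

If every one of the 18 were at least 29, the total would be at least 18 × 29 = 522 > 520.
Equality holds with 2 values of 28 and 16 values of 29.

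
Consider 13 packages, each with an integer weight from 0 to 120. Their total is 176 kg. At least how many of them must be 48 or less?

Each value above 48 is at least 49, contributing at least 49 − 0 = 49 above the floor 0.
The sum exceeds the floor total 0 by 176, so at most ⌊176/49⌋ = 3 exceed 48, and at least 10 are ≤ 48.
Exactly 10 works: 10 values at 0 and 3 at 49 total 147; raise one of the low values by 29 (still ≤ 48) to hit 176.

10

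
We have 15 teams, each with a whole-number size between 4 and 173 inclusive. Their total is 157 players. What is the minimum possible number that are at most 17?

Each value above 17 is at least 18, contributing at least 18 − 4 = 14 above the floor 4.
The sum exceeds the floor total 60 by 97, so at most ⌊97/14⌋ = 6 exceed 17, and at least 9 are ≤ 17.
Exactly 9 works: 9 values at 4 and 6 at 18 total 144; raise one of the low values by 13 (still ≤ 17) to hit 157.

9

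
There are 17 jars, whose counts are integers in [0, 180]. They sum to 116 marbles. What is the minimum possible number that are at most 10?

7

Each value above 10 is at least 11, contributing at least 11 − 0 = 11 above the floor 0.
The sum exceeds the floor total 0 by 116, so at most ⌊116/11⌋ = 10 exceed 10, and at least 7 are ≤ 10.
Exactly 7 works: 7 values at 0 and 10 at 11 total 110; raise one of the low values by 6 (still ≤ 10) to hit 116.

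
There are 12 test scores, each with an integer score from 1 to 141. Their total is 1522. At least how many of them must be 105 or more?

8

Suppose at most 12 − j of them reach 105; then j values are ≤ 104 and the rest ≤ 141.
The total is then ≤ 104·j + 141·(12 − j) = 1692 − 37j. For this to be ≥ 1522 we need j ≤ 4, so at least 12 − 4 = 8 must reach 105.
Exactly 8 works: 8 values at 141 and 4 at 104 total 1544; lower one of the high values by 22 (still ≥ 105) to hit 1522.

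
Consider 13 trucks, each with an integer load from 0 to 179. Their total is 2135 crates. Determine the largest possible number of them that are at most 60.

1

Each value at 60 or below falls at least 179 − 60 = 119 short of the ceiling 179.
The ceiling total is 13 × 179 = 2327, and we need 2135, so at most ⌊(2327 − 2135)/119⌋ = 1 can be that low.
k = 1 is achieved by 1 value at 60 and 12 at 179, total 2208; lower one of the 179's by 73 (still > 60) to reach 2135.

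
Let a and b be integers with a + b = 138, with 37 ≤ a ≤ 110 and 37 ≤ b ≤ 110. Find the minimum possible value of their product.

Since a + b is fixed, pushing one of them to its bound minimizes the product.
At the endpoint a = 37, b = 138 − 37 = 101, so ab = 37 × 101 = 3737.

3737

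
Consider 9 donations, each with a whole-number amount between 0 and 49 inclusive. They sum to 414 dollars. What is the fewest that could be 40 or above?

Each value short of 40 is at most 39, costing at least 49 − 39 = 10 against the maximum total of 441.
We can afford to lose at most 441 − 414 = 27, so at most ⌊27/10⌋ = 2 fall short, and at least 7 are ≥ 40.
Exactly 7 works: 7 values at 49 and 2 at 39 total 421; lower one of the high values by 7 (still ≥ 40) to hit 414.

7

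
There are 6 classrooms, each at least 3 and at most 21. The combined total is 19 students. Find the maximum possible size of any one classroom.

4

To make one classroom as large as possible, make the other 5 as small as possible.
The other 5 contribute at least 5 × 3 = 15, leaving at most 19 − 15 = 4.
Since 4 ≤ 21, this is achievable: one at 4 and 5 at 3.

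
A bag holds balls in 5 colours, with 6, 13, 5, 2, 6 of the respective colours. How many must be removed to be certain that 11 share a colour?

30

In the worst case you take as many as possible of each colour without reaching 11: 6 + 10 + 5 + 2 + 6 = 29.
The next one must give 11 of some colour, so 29 + 1 = 30.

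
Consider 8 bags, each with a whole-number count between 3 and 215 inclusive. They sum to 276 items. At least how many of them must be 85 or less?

If only k of them are at most 85, the other 8 − k are at least 86, so the total is at least (8 − k)·86 + k·3.
This is ≤ 276, so (8 − k)·86 + 3k ≤ 276, which gives k ≥ 5.
Exactly 5 works: 5 values at 3 and 3 at 86 total 273; raise one of the low values by 3 (still ≤ 85) to hit 276.

5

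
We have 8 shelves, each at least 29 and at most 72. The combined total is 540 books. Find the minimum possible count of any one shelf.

To make one shelf as small as possible, make the other 7 as large as possible.
The other 7 contribute at most 7 × 72 = 504, leaving at least 540 − 504 = 36.
Since 36 ≥ 29, this is achievable: one at 36 and 7 at 72.

36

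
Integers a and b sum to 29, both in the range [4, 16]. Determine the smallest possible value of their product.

208

For a fixed sum, ab is smallest when a and b are as far apart as possible.
At the endpoint a = 13, b = 29 − 13 = 16, so ab = 13 × 16 = 208.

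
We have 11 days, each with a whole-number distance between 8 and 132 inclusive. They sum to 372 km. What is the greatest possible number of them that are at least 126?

2

With k values at 126 or above and the rest at least 8, the sum is at least 88 + 118k.
Since the sum is 372, we need 118k ≤ 284, i.e. k ≤ 2.
k = 2 is achieved by 2 values at 126 and 9 at 8, total 324; add 48 to one value (staying below 126) to reach 372.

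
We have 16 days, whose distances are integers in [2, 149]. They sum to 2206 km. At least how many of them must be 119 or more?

11

Suppose at most 16 − j of them reach 119; then j values are ≤ 118 and the rest ≤ 149.
The total is then ≤ 118·j + 149·(16 − j) = 2384 − 31j. For this to be ≥ 2206 we need j ≤ 5, so at least 16 − 5 = 11 must reach 119.
Exactly 11 works: 11 values at 149 and 5 at 118 total 2229; lower one of the high values by 23 (still ≥ 119) to hit 2206.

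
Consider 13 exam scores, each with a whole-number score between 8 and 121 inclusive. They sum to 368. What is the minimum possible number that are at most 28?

1

Let j be the number exceeding 28. Then the total is ≥ 29·j + 8·(13 − j) = 104 + 21j.
So 21j ≤ 264 and j ≤ 12; hence at least 13 − 12 = 1 are ≤ 28.
Exactly 1 works: 1 value at 8 and 12 at 29 total 356; raise one of the low values by 12 (still ≤ 28) to hit 368.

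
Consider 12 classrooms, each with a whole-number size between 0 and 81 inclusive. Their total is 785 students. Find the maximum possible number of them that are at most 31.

Suppose k of them are at most 31. Those contribute at most 31 each and the rest at most 81 each.
So the total is at most 31k + 81(12 − k) = 972 − 50k. This must still be ≥ 785, so k ≤ 3.
k = 3 is achieved by 3 values at 31 and 9 at 81, total 822; lower one of the 81's by 37 (still > 31) to reach 785.

3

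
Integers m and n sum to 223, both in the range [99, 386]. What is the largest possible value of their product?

12432

For a fixed sum, the product mn is largest when m and n are as close as possible.
Taking m = 111 and n = 112 (both in [99, 386]) gives mn = 12432.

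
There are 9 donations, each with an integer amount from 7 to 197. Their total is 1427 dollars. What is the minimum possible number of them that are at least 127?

If only k of them are at least 127, the other 9 − k are at most 126, so the total is at most k·197 + (9 − k)·126.
This must reach 1427, so k·197 + (9 − k)·126 ≥ 1427, giving k ≥ 5.
Exactly 5 works: 5 values at 197 and 4 at 126 total 1489; lower one of the high values by 62 (still ≥ 127) to hit 1427.

5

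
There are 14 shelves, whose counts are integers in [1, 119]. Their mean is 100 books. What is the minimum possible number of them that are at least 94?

The total is 14 × 100 = 1400.
Each value short of 94 is at most 93, costing at least 119 − 93 = 26 against the maximum total of 1666.
We can afford to lose at most 1666 − 1400 = 266, so at most ⌊266/26⌋ = 10 fall short, and at least 4 are ≥ 94.
Exactly 4 works: 4 values at 119 and 10 at 93 total 1406; lower one of the high values by 6 (still ≥ 94) to hit 1400.

4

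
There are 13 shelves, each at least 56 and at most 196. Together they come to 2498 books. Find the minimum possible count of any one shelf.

146

Minimizing one value means maximizing the remaining 12.
The other 12 contribute at most 12 × 196 = 2352, leaving at least 2498 − 2352 = 146.
Since 146 ≥ 56, this is achievable: one at 146 and 12 at 196.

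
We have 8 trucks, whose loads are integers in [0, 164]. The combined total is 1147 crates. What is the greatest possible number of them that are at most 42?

1

Suppose k of them are at most 42. Those contribute at most 42 each and the rest at most 164 each.
So the total is at most 42k + 164(8 − k) = 1312 − 122k. This must still be ≥ 1147, so k ≤ 1.
k = 1 is achieved by 1 value at 42 and 7 at 164, total 1190; lower one of the 164's by 43 (still > 42) to reach 1147.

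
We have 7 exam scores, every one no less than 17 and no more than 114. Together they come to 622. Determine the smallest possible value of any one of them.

17

Minimizing one value means maximizing the remaining 6.
The other 6 can take up 6 × 114 = 684 ≥ 622 − 17, so one score can sit at its floor of 17.
Achievable: one at 17 and the other 6 totalling 605, which fits since 6 × 17 ≤ 605 ≤ 6 × 114.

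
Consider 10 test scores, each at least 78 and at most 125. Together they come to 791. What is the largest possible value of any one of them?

To make one score as large as possible, make the other 9 as small as possible.
The other 9 contribute at least 9 × 78 = 702, leaving at most 791 − 702 = 89.
Since 89 ≤ 125, this is achievable: one at 89 and 9 at 78.

89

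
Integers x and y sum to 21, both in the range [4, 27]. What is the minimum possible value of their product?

Since x + y is fixed, pushing one of them to its bound minimizes the product.
The extreme feasible split is x = 4, y = 17, giving xy = 68.

68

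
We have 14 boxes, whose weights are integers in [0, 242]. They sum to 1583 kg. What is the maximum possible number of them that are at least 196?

With k values at 196 or above and the rest at least 0, the sum is at least 0 + 196k.
Since the sum is 1583, we need 196k ≤ 1583, i.e. k ≤ 8.
k = 8 is achieved by 8 values at 196 and 6 at 0, total 1568; add 15 to one value (staying below 196) to reach 1583.

8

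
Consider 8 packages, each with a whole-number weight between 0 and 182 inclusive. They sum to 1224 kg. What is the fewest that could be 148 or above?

If only k of them are at least 148, the other 8 − k are at most 147, so the total is at most k·182 + (8 − k)·147.
This must reach 1224, so k·182 + (8 − k)·147 ≥ 1224, giving k ≥ 2.
Exactly 2 works: 2 values at 182 and 6 at 147 total 1246; lower one of the high values by 22 (still ≥ 148) to hit 1224.

2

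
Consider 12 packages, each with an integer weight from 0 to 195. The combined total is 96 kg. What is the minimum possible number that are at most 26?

If only k of them are at most 26, the other 12 − k are at least 27, so the total is at least (12 − k)·27 + k·0.
This is ≤ 96, so (12 − k)·27 + 0k ≤ 96, which gives k ≥ 9.
Exactly 9 works: 9 values at 0 and 3 at 27 total 81; raise one of the low values by 15 (still ≤ 26) to hit 96.

9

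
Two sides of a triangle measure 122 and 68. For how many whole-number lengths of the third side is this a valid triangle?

135

The triangle inequality gives |122 − 68| < c < 122 + 68, i.e. 54 < c < 190.
So c can be any integer from 55 to 189: 135 values.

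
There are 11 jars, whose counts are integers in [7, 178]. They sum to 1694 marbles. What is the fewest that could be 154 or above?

If only k of them are at least 154, the other 11 − k are at most 153, so the total is at most k·178 + (11 − k)·153.
This must reach 1694, so k·178 + (11 − k)·153 ≥ 1694, giving k ≥ 1.
Exactly 1 works: 1 value at 178 and 10 at 153 total 1708; lower one of the high values by 14 (still ≥ 154) to hit 1694.

1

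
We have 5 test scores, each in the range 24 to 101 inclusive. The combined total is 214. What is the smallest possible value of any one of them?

24

Minimizing one value means maximizing the remaining 4.
The other 4 can take up 4 × 101 = 404 ≥ 214 − 24, so one score can sit at its floor of 24.
Achievable: one at 24 and the other 4 totalling 190, which fits since 4 × 24 ≤ 190 ≤ 4 × 101.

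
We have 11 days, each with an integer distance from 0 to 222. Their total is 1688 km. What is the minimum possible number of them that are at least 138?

Each value short of 138 is at most 137, costing at least 222 − 137 = 85 against the maximum total of 2442.
We can afford to lose at most 2442 − 1688 = 754, so at most ⌊754/85⌋ = 8 fall short, and at least 3 are ≥ 138.
Exactly 3 works: 3 values at 222 and 8 at 137 total 1762; lower one of the high values by 74 (still ≥ 138) to hit 1688.

3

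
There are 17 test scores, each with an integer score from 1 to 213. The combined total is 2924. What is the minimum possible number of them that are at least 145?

7

If only k of them are at least 145, the other 17 − k are at most 144, so the total is at most k·213 + (17 − k)·144.
This must reach 2924, so k·213 + (17 − k)·144 ≥ 2924, giving k ≥ 7.
Exactly 7 works: 7 values at 213 and 10 at 144 total 2931; lower one of the high values by 7 (still ≥ 145) to hit 2924.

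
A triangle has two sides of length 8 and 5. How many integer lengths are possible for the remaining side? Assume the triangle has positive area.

9

The triangle inequality gives |8 − 5| < c < 8 + 5, i.e. 3 < c < 13.
So c can be any integer from 4 to 12: 9 values.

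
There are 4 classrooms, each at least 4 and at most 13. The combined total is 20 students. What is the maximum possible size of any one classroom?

8

Maximizing one value means minimizing the remaining 3.
The other 3 contribute at least 3 × 4 = 12, leaving at most 20 − 12 = 8.
Since 8 ≤ 13, this is achievable: one at 8 and 3 at 4.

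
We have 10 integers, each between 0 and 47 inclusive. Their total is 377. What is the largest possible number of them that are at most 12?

Each value at 12 or below falls at least 47 − 12 = 35 short of the ceiling 47.
The ceiling total is 10 × 47 = 470, and we need 377, so at most ⌊(470 − 377)/35⌋ = 2 can be that low.
k = 2 is achieved by 2 values at 12 and 8 at 47, total 400; lower one of the 47's by 23 (still > 12) to reach 377.

2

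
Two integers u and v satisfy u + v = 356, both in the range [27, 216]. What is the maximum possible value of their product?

31684

With u + v fixed, uv peaks when the two are closest together.
Taking u = 178 and v = 178 (both in [27, 216]) gives uv = 31684.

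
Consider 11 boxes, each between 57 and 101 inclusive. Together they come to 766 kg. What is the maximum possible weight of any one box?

101

Maximizing one value means minimizing the remaining 10.
The other 10 contribute at least 10 × 57 = 570, leaving at most 766 − 570 = 196.
But each box is capped at 101, so the maximum is 101.
Achievable: one at 101 and the other 10 totalling 665, which fits since 10 × 57 ≤ 665 ≤ 10 × 101.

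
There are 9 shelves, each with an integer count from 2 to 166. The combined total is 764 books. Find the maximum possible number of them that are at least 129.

With k values at 129 or above and the rest at least 2, the sum is at least 18 + 127k.
Since the sum is 764, we need 127k ≤ 746, i.e. k ≤ 5.
k = 5 is achieved by 5 values at 129 and 4 at 2, total 653; add 111 to one value (staying below 129) to reach 764.

5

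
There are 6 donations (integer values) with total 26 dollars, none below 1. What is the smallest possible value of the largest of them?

5

The average is 26/6 > 4, so not all 6 can be 4 or less; the largest is ≥ 5.
Equality holds with 2 values of 5 and 4 values of 4.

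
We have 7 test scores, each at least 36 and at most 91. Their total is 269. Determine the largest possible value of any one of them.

53

Maximizing one value means minimizing the remaining 6.
The other 6 contribute at least 6 × 36 = 216, leaving at most 269 − 216 = 53.
Since 53 ≤ 91, this is achievable: one at 53 and 6 at 36.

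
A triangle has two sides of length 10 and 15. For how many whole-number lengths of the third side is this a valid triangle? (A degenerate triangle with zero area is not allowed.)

The triangle inequality gives |10 − 15| < c < 10 + 15, i.e. 5 < c < 25.
So c can be any integer from 6 to 24: 19 values.

19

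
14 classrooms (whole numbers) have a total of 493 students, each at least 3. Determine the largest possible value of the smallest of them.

The average is 493/14 < 36, so some value is ≤ 35.
Taking 11 copies of 35 and 3 copies of 36 gives exactly 493, so 35 is attained.

35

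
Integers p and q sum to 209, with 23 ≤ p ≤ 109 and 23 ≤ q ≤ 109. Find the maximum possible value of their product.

10920

With p + q fixed, pq peaks when the two are closest together.
Taking p = 104 and q = 105 (both in [23, 109]) gives pq = 10920.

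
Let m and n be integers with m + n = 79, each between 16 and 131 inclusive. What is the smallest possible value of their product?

mn = m(79 − m) is concave in m, so over [16, 63] it is minimized at an endpoint.
At the endpoint m = 16, n = 79 − 16 = 63, so mn = 16 × 63 = 1008.

1008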